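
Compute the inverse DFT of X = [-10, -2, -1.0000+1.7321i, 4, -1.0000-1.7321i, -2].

x[n] = (1/6) Σ(k=0 to 5) X[k] · e^(2πikn/6)

Computing each x[n]:
x[0] = -2
x[1] = -3
x[2] = 0
x[3] = -2
x[4] = -1
x[5] = -2

x = [-2, -3, 0, -2, -1, -2]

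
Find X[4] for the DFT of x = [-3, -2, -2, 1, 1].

X[4] = Σ(n=0 to 4) x[n] · ω_5^(4n) where ω_5 = e^(-2πi/5)
= (-3)·ω_5^0 + (-2)·ω_5^4 + (-2)·ω_5^8 + (1)·ω_5^12 + (1)·ω_5^16

X[4] = -2.5000-4.6165i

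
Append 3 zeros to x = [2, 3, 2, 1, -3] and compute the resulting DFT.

Original 5-point DFT: [5, -0.4271-6.2941i, 2.9271-2.5757i, 2.9271+2.5757i, -0.4271+6.2941i]
Zero-padded 8-point DFT provides frequency interpolation.

DFT_8([x, 0, ...]) = [5, 6.4142-4.8284i, -3-2i, 3.5858-0.8284i, -3, 3.5858+0.8284i, -3+2i, 6.4142+4.8284i]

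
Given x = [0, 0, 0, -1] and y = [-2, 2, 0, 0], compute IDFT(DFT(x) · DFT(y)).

(x ⊛ y)[n] = Σ(m=0 to 3) x[m] · y[(n-m) mod 4]

Computing each output sample:
(x ⊛ y)[0] = -2
(x ⊛ y)[1] = 0
(x ⊛ y)[2] = 0
(x ⊛ y)[3] = 2

x ⊛ y = [-2, 0, 0, 2]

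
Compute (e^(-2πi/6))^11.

Since ω_6^6 = 1, powers reduce modulo 6.
11 mod 6 = 5
So ω_6^11 = ω_6^5 = e^(-2πi·5/6)

ω_6^11 = ω_6^5 = 0.5000+0.8660i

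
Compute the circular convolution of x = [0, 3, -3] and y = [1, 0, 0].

(x ⊛ y)[n] = Σ(m=0 to 2) x[m] · y[(n-m) mod 3]

Computing each output sample:
(x ⊛ y)[0] = 0
(x ⊛ y)[1] = 3
(x ⊛ y)[2] = -3

x ⊛ y = [0, 3, -3]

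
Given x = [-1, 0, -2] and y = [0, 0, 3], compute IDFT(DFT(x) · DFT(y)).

(x ⊛ y)[n] = Σ(m=0 to 2) x[m] · y[(n-m) mod 3]

Computing each output sample:
(x ⊛ y)[0] = 0
(x ⊛ y)[1] = -6
(x ⊛ y)[2] = -3

x ⊛ y = [0, -6, -3]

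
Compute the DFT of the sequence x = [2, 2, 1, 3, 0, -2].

X[k] = Σ(n=0 to 5) x[n] · ω_6^(nk)
where ω_6 = e^(-2πi/6)

Computing each X[k]:
X[0] = 6
X[1] = -1.5000-4.3301i
X[2] = 4.5000-2.5981i
X[3] = 0
X[4] = 4.5000+2.5981i
X[5] = -1.5000+4.3301i

X = [6, -1.5000-4.3301i, 4.5000-2.5981i, 0, 4.5000+2.5981i, -1.5000+4.3301i]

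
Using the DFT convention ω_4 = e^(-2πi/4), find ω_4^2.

ω_4^2 = e^(-2πi·2/4)
= cos(-2π·2/4) + i·sin(-2π·2/4)
= cos(-4π/4) + i·sin(-4π/4)

ω_4^2 = cos(-4π/4) + i·sin(-4π/4) = -1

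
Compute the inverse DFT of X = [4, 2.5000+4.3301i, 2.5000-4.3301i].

x[n] = (1/3) Σ(k=0 to 2) X[k] · e^(2πikn/3)

Computing each x[n]:
x[0] = 3
x[1] = -2
x[2] = 3

x = [3, -2, 3]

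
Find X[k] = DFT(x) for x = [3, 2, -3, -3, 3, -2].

X[k] = Σ(n=0 to 5) x[n] · ω_6^(nk)
where ω_6 = e^(-2πi/6)

Computing each X[k]:
X[0] = 0
X[1] = 6.0000+1.7321i
X[2] = -8.6603i
X[3] = 6
X[4] = 8.6603i
X[5] = 6.0000-1.7321i

X = [0, 6.0000+1.7321i, -8.6603i, 6, 8.6603i, 6.0000-1.7321i]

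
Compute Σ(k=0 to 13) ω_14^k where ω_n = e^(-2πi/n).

Sum of all nth roots of unity equals 0 for n > 1 (geometric series with r ≠ 1).

0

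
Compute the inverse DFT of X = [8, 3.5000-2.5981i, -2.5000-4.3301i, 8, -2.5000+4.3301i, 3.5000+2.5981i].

x[n] = (1/6) Σ(k=0 to 5) X[k] · e^(2πikn/6)

Computing each x[n]:
x[0] = 3
x[1] = 3
x[2] = 2
x[3] = -2
x[4] = 3
x[5] = -1

x = [3, 3, 2, -2, 3, -1]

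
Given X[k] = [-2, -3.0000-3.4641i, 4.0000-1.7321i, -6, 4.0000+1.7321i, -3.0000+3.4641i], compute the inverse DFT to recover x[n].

x[n] = (1/6) Σ(k=0 to 5) X[k] · e^(2πikn/6)

Computing each x[n]:
x[0] = -1
x[1] = 1
x[2] = -1
x[3] = 3
x[4] = -2
x[5] = -2

x = [-1, 1, -1, 3, -2, -2]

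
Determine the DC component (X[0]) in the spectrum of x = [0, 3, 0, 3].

X[0] = Σ(n=0 to 3) x[n] · ω_4^0 = Σ x[n]
= (0) + (3) + (0) + (3)

X[0] = 6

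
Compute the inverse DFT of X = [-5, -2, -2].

x[n] = (1/3) Σ(k=0 to 2) X[k] · e^(2πikn/3)

Computing each x[n]:
x[0] = -3
x[1] = -1
x[2] = -1

x = [-3, -1, -1]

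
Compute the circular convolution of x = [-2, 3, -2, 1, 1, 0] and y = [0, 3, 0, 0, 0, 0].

(x ⊛ y)[n] = Σ(m=0 to 5) x[m] · y[(n-m) mod 6]

Computing each output sample:
(x ⊛ y)[0] = 0
(x ⊛ y)[1] = -6
(x ⊛ y)[2] = 9
(x ⊛ y)[3] = -6
(x ⊛ y)[4] = 3
(x ⊛ y)[5] = 3

x ⊛ y = [0, -6, 9, -6, 3, 3]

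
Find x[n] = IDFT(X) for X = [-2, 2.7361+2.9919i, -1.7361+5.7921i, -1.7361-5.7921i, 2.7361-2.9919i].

x[n] = (1/5) Σ(k=0 to 4) X[k] · e^(2πikn/5)

Computing each x[n]:
x[0] = 0
x[1] = -2
x[2] = 0
x[3] = -3
x[4] = 3

x = [0, -2, 0, -3, 3]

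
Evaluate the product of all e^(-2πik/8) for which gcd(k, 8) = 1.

The primitive 8th roots of unity are ω_8^k for k coprime to 8: k ∈ {1, 3, 5, 7}
Their product equals the constant term of the cyclotomic polynomial Φ_8(x) up to sign.
For n ≥ 3, the product of all primitive nth roots of unity is 1. (For n=1 it is 1; for n=2 it is -1.)

1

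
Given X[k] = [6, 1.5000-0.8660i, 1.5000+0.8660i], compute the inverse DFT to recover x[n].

x[n] = (1/3) Σ(k=0 to 2) X[k] · e^(2πikn/3)

Computing each x[n]:
x[0] = 3
x[1] = 2
x[2] = 1

x = [3, 2, 1]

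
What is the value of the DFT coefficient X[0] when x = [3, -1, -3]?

X[0] = Σ(n=0 to 2) x[n] · ω_3^0 = Σ x[n]
= (3) + (-1) + (-3)

X[0] = -1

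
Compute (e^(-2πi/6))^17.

Since ω_6^6 = 1, powers reduce modulo 6.
17 mod 6 = 5
So ω_6^17 = ω_6^5 = e^(-2πi·5/6)

ω_6^17 = ω_6^5 = 0.5000+0.8660i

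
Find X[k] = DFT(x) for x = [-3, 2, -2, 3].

X[k] = Σ(n=0 to 3) x[n] · ω_4^(nk)
where ω_4 = e^(-2πi/4)

Computing each X[k]:
X[0] = 0
X[1] = -1+1i
X[2] = -10
X[3] = -1-1i

X = [0, -1+1i, -10, -1-1i]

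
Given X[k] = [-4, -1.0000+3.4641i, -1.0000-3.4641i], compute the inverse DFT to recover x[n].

x[n] = (1/3) Σ(k=0 to 2) X[k] · e^(2πikn/3)

Computing each x[n]:
x[0] = -2
x[1] = -3
x[2] = 1

x = [-2, -3, 1]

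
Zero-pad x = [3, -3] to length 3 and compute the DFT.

Original 2-point DFT: [0, 6]
Zero-padded 3-point DFT provides frequency interpolation.

DFT_3([x, 0, ...]) = [0, 4.5000+2.5981i, 4.5000-2.5981i]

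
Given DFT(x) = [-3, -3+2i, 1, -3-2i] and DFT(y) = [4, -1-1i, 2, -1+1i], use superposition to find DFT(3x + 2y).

By linearity: DFT(3x + 2y) = 3·DFT(x) + 2·DFT(y)
= 3·[-3, -3+2i, 1, -3-2i] + 2·[4, -1-1i, 2, -1+1i]

Computing element-wise:
Z[0] = 3·(-3) + 2·(4) = -1
Z[1] = 3·(-3+2i) + 2·(-1-1i) = -11+4i
Z[2] = 3·(1) + 2·(2) = 7
Z[3] = 3·(-3-2i) + 2·(-1+1i) = -11-4i

DFT(3x + 2y) = 3·X + 2·Y = [-1, -11+4i, 7, -11-4i]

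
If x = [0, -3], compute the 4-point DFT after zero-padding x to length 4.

Original 2-point DFT: [-3, 3]
Zero-padded 4-point DFT provides frequency interpolation.

DFT_4([x, 0, ...]) = [-3, 3i, 3, -3i]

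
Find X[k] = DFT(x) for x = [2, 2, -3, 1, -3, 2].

X[k] = Σ(n=0 to 5) x[n] · ω_6^(nk)
where ω_6 = e^(-2πi/6)

Computing each X[k]:
X[0] = 1
X[1] = 6
X[2] = 4
X[3] = -9
X[4] = 4
X[5] = 6

X = [1, 6, 4, -9, 4, 6]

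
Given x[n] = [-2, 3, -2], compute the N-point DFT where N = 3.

X[k] = Σ(n=0 to 2) x[n] · ω_3^(nk)
where ω_3 = e^(-2πi/3)

Computing each X[k]:
X[0] = -1
X[1] = -2.5000-4.3301i
X[2] = -2.5000+4.3301i

X = [-1, -2.5000-4.3301i, -2.5000+4.3301i]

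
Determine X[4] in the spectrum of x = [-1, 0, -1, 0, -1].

X[4] = Σ(n=0 to 4) x[n] · ω_5^(4n) where ω_5 = e^(-2πi/5)
= (-1)·ω_5^0 + (0)·ω_5^4 + (-1)·ω_5^8 + (0)·ω_5^12 + (-1)·ω_5^16

X[4] = -0.5000+0.3633i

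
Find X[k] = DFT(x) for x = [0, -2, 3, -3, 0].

X[k] = Σ(n=0 to 4) x[n] · ω_5^(nk)
where ω_5 = e^(-2πi/5)

Computing each X[k]:
X[0] = -2
X[1] = -0.6180-1.6246i
X[2] = 1.6180+6.8819i
X[3] = 1.6180-6.8819i
X[4] = -0.6180+1.6246i

X = [-2, -0.6180-1.6246i, 1.6180+6.8819i, 1.6180-6.8819i, -0.6180+1.6246i]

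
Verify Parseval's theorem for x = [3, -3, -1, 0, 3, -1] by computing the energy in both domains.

Time domain:
Σ|x[n]|² = |3|² + |-3|² + |-1|² + |0|² + |3|² + |-1|² = 29.0000

Frequency domain:
(1/6)Σ|X[k]|² = (1/6)(|1|² + |5.1962i|² + |4.0000-1.7321i|² + |9|² + |4.0000+1.7321i|² + |-5.1962i|²) = (1/6)·174.0000 = 29.0000

Both sides agree, confirming Parseval's theorem.

Σ|x[n]|² = (1/N)Σ|X[k]|² = 29.0000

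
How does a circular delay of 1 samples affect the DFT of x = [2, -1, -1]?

Time shift by 1: X_shifted[k] = ω_3^(1k) · X[k]
Shifted x = [-1, 2, -1]

DFT(x[n-1]) = [0, -1.5000-2.5981i, -1.5000+2.5981i]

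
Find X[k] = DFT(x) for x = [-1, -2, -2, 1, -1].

X[k] = Σ(n=0 to 4) x[n] · ω_5^(nk)
where ω_5 = e^(-2πi/5)

Computing each X[k]:
X[0] = -5
X[1] = -1.1180+2.7144i
X[2] = 1.1180-2.2654i
X[3] = 1.1180+2.2654i
X[4] = -1.1180-2.7144i

X = [-5, -1.1180+2.7144i, 1.1180-2.2654i, 1.1180+2.2654i, -1.1180-2.7144i]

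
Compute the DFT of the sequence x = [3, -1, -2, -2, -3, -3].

X[k] = Σ(n=0 to 5) x[n] · ω_6^(nk)
where ω_6 = e^(-2πi/6)

Computing each X[k]:
X[0] = -8
X[1] = 5.5000-2.5981i
X[2] = 5.5000-0.8660i
X[3] = 4
X[4] = 5.5000+0.8660i
X[5] = 5.5000+2.5981i

X = [-8, 5.5000-2.5981i, 5.5000-0.8660i, 4, 5.5000+0.8660i, 5.5000+2.5981i]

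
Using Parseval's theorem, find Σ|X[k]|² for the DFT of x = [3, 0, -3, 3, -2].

Parseval: Σ|x[n]|² = (1/N)Σ|X[k]|², so Σ|X[k]|² = N·Σ|x[n]|² = 5·31.0000

Σ|X[k]|² = N·Σ|x[n]|² = 5·31.0000 = 155.0000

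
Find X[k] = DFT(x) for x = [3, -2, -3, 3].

X[k] = Σ(n=0 to 3) x[n] · ω_4^(nk)
where ω_4 = e^(-2πi/4)

Computing each X[k]:
X[0] = 1
X[1] = 6+5i
X[2] = -1
X[3] = 6-5i

X = [1, 6+5i, -1, 6-5i]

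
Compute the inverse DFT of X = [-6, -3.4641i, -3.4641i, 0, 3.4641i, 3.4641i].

x[n] = (1/6) Σ(k=0 to 5) X[k] · e^(2πikn/6)

Computing each x[n]:
x[0] = -1
x[1] = 1
x[2] = -1
x[3] = -1
x[4] = -1
x[5] = -3

x = [-1, 1, -1, -1, -1, -3]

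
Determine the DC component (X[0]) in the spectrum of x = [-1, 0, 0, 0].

X[0] = Σ(n=0 to 3) x[n] · ω_4^0 = Σ x[n]
= (-1) + (0) + (0) + (0)

X[0] = -1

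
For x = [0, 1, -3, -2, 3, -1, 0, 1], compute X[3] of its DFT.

X[3] = Σ(n=0 to 7) x[n] · ω_8^(3n) where ω_8 = e^(-2πi/8)
= (0)·ω_8^0 + (1)·ω_8^3 + (-3)·ω_8^6 + (-2)·ω_8^9 + (3)·ω_8^12 + (-1)·ω_8^15 + (0)·ω_8^18 + (1)·ω_8^21

X[3] = -6.5355-2.2929i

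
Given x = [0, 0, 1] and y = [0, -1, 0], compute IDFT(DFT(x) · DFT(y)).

(x ⊛ y)[n] = Σ(m=0 to 2) x[m] · y[(n-m) mod 3]

Computing each output sample:
(x ⊛ y)[0] = -1
(x ⊛ y)[1] = 0
(x ⊛ y)[2] = 0

x ⊛ y = [-1, 0, 0]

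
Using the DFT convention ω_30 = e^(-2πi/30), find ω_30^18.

ω_30^18 = e^(-2πi·18/30)
= cos(-2π·18/30) + i·sin(-2π·18/30)
= cos(-36π/30) + i·sin(-36π/30)

ω_30^18 = cos(-36π/30) + i·sin(-36π/30) = -0.8090+0.5878i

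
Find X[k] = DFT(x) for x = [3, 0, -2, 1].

X[k] = Σ(n=0 to 3) x[n] · ω_4^(nk)
where ω_4 = e^(-2πi/4)

Computing each X[k]:
X[0] = 2
X[1] = 5+1i
X[2] = 0
X[3] = 5-1i

X = [2, 5+1i, 0, 5-1i]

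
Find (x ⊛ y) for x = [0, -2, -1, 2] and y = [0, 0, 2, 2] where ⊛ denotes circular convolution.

(x ⊛ y)[n] = Σ(m=0 to 3) x[m] · y[(n-m) mod 4]

Computing each output sample:
(x ⊛ y)[0] = -6
(x ⊛ y)[1] = 2
(x ⊛ y)[2] = 4
(x ⊛ y)[3] = -4

x ⊛ y = [-6, 2, 4, -4]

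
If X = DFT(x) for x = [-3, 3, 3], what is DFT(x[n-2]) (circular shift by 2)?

Time shift by 2: X_shifted[k] = ω_3^(2k) · X[k]
Shifted x = [3, 3, -3]

DFT(x[n-2]) = [3, 3.0000-5.1962i, 3.0000+5.1962i]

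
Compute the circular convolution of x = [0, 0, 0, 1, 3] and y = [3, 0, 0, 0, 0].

(x ⊛ y)[n] = Σ(m=0 to 4) x[m] · y[(n-m) mod 5]

Computing each output sample:
(x ⊛ y)[0] = 0
(x ⊛ y)[1] = 0
(x ⊛ y)[2] = 0
(x ⊛ y)[3] = 3
(x ⊛ y)[4] = 9

x ⊛ y = [0, 0, 0, 3, 9]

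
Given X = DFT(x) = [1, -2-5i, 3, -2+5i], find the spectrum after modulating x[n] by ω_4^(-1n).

Modulation property: DFT(ω_4^(-1n)·x[n]) = X[(k-1) mod 4], so circularly shift X by 1 positions.

X[k-1] = [-2+5i, 1, -2-5i, 3]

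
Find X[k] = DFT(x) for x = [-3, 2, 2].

X[k] = Σ(n=0 to 2) x[n] · ω_3^(nk)
where ω_3 = e^(-2πi/3)

Computing each X[k]:
X[0] = 1
X[1] = -5
X[2] = -5

X = [1, -5, -5]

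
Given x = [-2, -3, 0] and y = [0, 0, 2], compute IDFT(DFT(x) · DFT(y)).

(x ⊛ y)[n] = Σ(m=0 to 2) x[m] · y[(n-m) mod 3]

Computing each output sample:
(x ⊛ y)[0] = -6
(x ⊛ y)[1] = 0
(x ⊛ y)[2] = -4

x ⊛ y = [-6, 0, -4]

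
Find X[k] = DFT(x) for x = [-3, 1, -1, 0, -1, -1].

X[k] = Σ(n=0 to 5) x[n] · ω_6^(nk)
where ω_6 = e^(-2πi/6)

Computing each X[k]:
X[0] = -5
X[1] = -2.0000-1.7321i
X[2] = -2.0000-1.7321i
X[3] = -5
X[4] = -2.0000+1.7321i
X[5] = -2.0000+1.7321i

X = [-5, -2.0000-1.7321i, -2.0000-1.7321i, -5, -2.0000+1.7321i, -2.0000+1.7321i]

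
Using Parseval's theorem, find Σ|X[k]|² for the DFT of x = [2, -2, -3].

Parseval: Σ|x[n]|² = (1/N)Σ|X[k]|², so Σ|X[k]|² = N·Σ|x[n]|² = 3·17.0000

Σ|X[k]|² = N·Σ|x[n]|² = 3·17.0000 = 51.0000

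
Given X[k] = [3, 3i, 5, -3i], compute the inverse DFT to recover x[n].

x[n] = (1/4) Σ(k=0 to 3) X[k] · e^(2πikn/4)

Computing each x[n]:
x[0] = 2
x[1] = -2
x[2] = 2
x[3] = 1

x = [2, -2, 2, 1]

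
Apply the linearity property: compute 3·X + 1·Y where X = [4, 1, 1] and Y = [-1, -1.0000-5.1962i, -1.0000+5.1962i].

By linearity: DFT(3x + 1y) = 3·DFT(x) + 1·DFT(y)
= 3·[4, 1, 1] + 1·[-1, -1.0000-5.1962i, -1.0000+5.1962i]

Computing element-wise:
Z[0] = 3·(4) + 1·(-1) = 11
Z[1] = 3·(1) + 1·(-1.0000-5.1962i) = 2.0000-5.1962i
Z[2] = 3·(1) + 1·(-1.0000+5.1962i) = 2.0000+5.1962i

DFT(3x + 1y) = 3·X + 1·Y = [11, 2.0000-5.1962i, 2.0000+5.1962i]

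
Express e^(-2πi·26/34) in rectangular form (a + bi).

ω_34^26 = e^(-2πi·26/34)
= cos(-2π·26/34) + i·sin(-2π·26/34)
= cos(-52π/34) + i·sin(-52π/34)

ω_34^26 = cos(-52π/34) + i·sin(-52π/34) = 0.0923+0.9957i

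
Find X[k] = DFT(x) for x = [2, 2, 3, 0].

X[k] = Σ(n=0 to 3) x[n] · ω_4^(nk)
where ω_4 = e^(-2πi/4)

Computing each X[k]:
X[0] = 7
X[1] = -1-2i
X[2] = 3
X[3] = -1+2i

X = [7, -1-2i, 3, -1+2i]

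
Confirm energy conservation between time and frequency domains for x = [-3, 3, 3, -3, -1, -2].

Time domain:
Σ|x[n]|² = |-3|² + |3|² + |3|² + |-3|² + |-1|² + |-2|² = 41.0000

Frequency domain:
(1/6)Σ|X[k]|² = (1/6)(|-3|² + |-0.5000-7.7942i|² + |-7.5000-0.8660i|² + |1|² + |-7.5000+0.8660i|² + |-0.5000+7.7942i|²) = (1/6)·246.0000 = 41.0000

Both sides agree, confirming Parseval's theorem.

Σ|x[n]|² = (1/N)Σ|X[k]|² = 41.0000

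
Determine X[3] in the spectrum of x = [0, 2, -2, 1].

X[3] = Σ(n=0 to 3) x[n] · ω_4^(3n) where ω_4 = e^(-2πi/4)
= (0)·ω_4^0 + (2)·ω_4^3 + (-2)·ω_4^6 + (1)·ω_4^9

X[3] = 2+1i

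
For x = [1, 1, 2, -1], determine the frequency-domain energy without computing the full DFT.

Parseval: Σ|x[n]|² = (1/N)Σ|X[k]|², so Σ|X[k]|² = N·Σ|x[n]|² = 4·7.0000

Σ|X[k]|² = N·Σ|x[n]|² = 4·7.0000 = 28.0000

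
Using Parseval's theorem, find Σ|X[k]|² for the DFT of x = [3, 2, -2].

Parseval: Σ|x[n]|² = (1/N)Σ|X[k]|², so Σ|X[k]|² = N·Σ|x[n]|² = 3·17.0000

Σ|X[k]|² = N·Σ|x[n]|² = 3·17.0000 = 51.0000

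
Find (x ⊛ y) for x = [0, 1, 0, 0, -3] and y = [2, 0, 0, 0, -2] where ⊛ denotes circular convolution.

(x ⊛ y)[n] = Σ(m=0 to 4) x[m] · y[(n-m) mod 5]

Computing each output sample:
(x ⊛ y)[0] = -2
(x ⊛ y)[1] = 2
(x ⊛ y)[2] = 0
(x ⊛ y)[3] = 6
(x ⊛ y)[4] = -6

x ⊛ y = [-2, 2, 0, 6, -6]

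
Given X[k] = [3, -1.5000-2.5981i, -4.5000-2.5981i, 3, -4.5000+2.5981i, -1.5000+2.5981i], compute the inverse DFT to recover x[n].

x[n] = (1/6) Σ(k=0 to 5) X[k] · e^(2πikn/6)

Computing each x[n]:
x[0] = -1
x[1] = 2
x[2] = 2
x[3] = -1
x[4] = 2
x[5] = -1

x = [-1, 2, 2, -1, 2, -1]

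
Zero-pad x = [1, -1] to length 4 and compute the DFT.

Original 2-point DFT: [0, 2]
Zero-padded 4-point DFT provides frequency interpolation.

DFT_4([x, 0, ...]) = [0, 1+1i, 2, 1-1i]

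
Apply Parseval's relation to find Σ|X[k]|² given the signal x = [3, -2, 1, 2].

Parseval: Σ|x[n]|² = (1/N)Σ|X[k]|², so Σ|X[k]|² = N·Σ|x[n]|² = 4·18.0000

Σ|X[k]|² = N·Σ|x[n]|² = 4·18.0000 = 72.0000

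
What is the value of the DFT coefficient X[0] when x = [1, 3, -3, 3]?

X[0] = Σ(n=0 to 3) x[n] · ω_4^0 = Σ x[n]
= (1) + (3) + (-3) + (3)

X[0] = 4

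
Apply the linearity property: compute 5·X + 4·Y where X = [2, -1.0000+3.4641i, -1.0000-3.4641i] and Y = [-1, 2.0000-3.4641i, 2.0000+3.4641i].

By linearity: DFT(5x + 4y) = 5·DFT(x) + 4·DFT(y)
= 5·[2, -1.0000+3.4641i, -1.0000-3.4641i] + 4·[-1, 2.0000-3.4641i, 2.0000+3.4641i]

Computing element-wise:
Z[0] = 5·(2) + 4·(-1) = 6
Z[1] = 5·(-1.0000+3.4641i) + 4·(2.0000-3.4641i) = 3.0000+3.4641i
Z[2] = 5·(-1.0000-3.4641i) + 4·(2.0000+3.4641i) = 3.0000-3.4641i

DFT(5x + 4y) = 5·X + 4·Y = [6, 3.0000+3.4641i, 3.0000-3.4641i]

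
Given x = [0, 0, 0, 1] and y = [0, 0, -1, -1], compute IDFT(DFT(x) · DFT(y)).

(x ⊛ y)[n] = Σ(m=0 to 3) x[m] · y[(n-m) mod 4]

Computing each output sample:
(x ⊛ y)[0] = 0
(x ⊛ y)[1] = -1
(x ⊛ y)[2] = -1
(x ⊛ y)[3] = 0

x ⊛ y = [0, -1, -1, 0]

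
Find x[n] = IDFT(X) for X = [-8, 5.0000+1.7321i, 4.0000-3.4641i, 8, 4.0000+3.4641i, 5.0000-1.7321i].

x[n] = (1/6) Σ(k=0 to 5) X[k] · e^(2πikn/6)

Computing each x[n]:
x[0] = 3
x[1] = -2
x[2] = -3
x[3] = -3
x[4] = 0
x[5] = -3

x = [3, -2, -3, -3, 0, -3]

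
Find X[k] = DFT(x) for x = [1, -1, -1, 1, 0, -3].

X[k] = Σ(n=0 to 5) x[n] · ω_6^(nk)
where ω_6 = e^(-2πi/6)

Computing each X[k]:
X[0] = -3
X[1] = -1.5000-0.8660i
X[2] = 4.5000-2.5981i
X[3] = 3
X[4] = 4.5000+2.5981i
X[5] = -1.5000+0.8660i

X = [-3, -1.5000-0.8660i, 4.5000-2.5981i, 3, 4.5000+2.5981i, -1.5000+0.8660i]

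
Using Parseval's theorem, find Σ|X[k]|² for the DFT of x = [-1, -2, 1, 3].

Parseval: Σ|x[n]|² = (1/N)Σ|X[k]|², so Σ|X[k]|² = N·Σ|x[n]|² = 4·15.0000

Σ|X[k]|² = N·Σ|x[n]|² = 4·15.0000 = 60.0000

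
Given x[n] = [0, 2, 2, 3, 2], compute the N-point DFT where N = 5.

X[k] = Σ(n=0 to 4) x[n] · ω_5^(nk)
where ω_5 = e^(-2πi/5)

Computing each X[k]:
X[0] = 9
X[1] = -2.8090+0.5878i
X[2] = -1.6910-0.9511i
X[3] = -1.6910+0.9511i
X[4] = -2.8090-0.5878i

X = [9, -2.8090+0.5878i, -1.6910-0.9511i, -1.6910+0.9511i, -2.8090-0.5878i]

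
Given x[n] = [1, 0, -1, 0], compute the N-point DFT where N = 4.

X[k] = Σ(n=0 to 3) x[n] · ω_4^(nk)
where ω_4 = e^(-2πi/4)

Computing each X[k]:
X[0] = 0
X[1] = 2
X[2] = 0
X[3] = 2

X = [0, 2, 0, 2]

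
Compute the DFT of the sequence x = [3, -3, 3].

X[k] = Σ(n=0 to 2) x[n] · ω_3^(nk)
where ω_3 = e^(-2πi/3)

Computing each X[k]:
X[0] = 3
X[1] = 3.0000+5.1962i
X[2] = 3.0000-5.1962i

X = [3, 3.0000+5.1962i, 3.0000-5.1962i]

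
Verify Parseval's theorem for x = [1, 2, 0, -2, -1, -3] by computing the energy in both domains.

Time domain:
Σ|x[n]|² = |1|² + |2|² + |0|² + |-2|² + |-1|² + |-3|² = 19.0000

Frequency domain:
(1/6)Σ|X[k]|² = (1/6)(|-3|² + |3.0000-5.1962i|² + |-3.4641i|² + |3|² + |3.4641i|² + |3.0000+5.1962i|²) = (1/6)·114.0000 = 19.0000

Both sides agree, confirming Parseval's theorem.

Σ|x[n]|² = (1/N)Σ|X[k]|² = 19.0000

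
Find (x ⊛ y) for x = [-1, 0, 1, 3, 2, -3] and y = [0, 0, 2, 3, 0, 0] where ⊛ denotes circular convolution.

(x ⊛ y)[n] = Σ(m=0 to 5) x[m] · y[(n-m) mod 6]

Computing each output sample:
(x ⊛ y)[0] = 13
(x ⊛ y)[1] = 0
(x ⊛ y)[2] = -11
(x ⊛ y)[3] = -3
(x ⊛ y)[4] = 2
(x ⊛ y)[5] = 9

x ⊛ y = [13, 0, -11, -3, 2, 9]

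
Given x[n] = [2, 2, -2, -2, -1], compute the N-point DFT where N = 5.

X[k] = Σ(n=0 to 4) x[n] · ω_5^(nk)
where ω_5 = e^(-2πi/5)

Computing each X[k]:
X[0] = -1
X[1] = 5.5451-2.8532i
X[2] = -0.0451-1.7634i
X[3] = -0.0451+1.7634i
X[4] = 5.5451+2.8532i

X = [-1, 5.5451-2.8532i, -0.0451-1.7634i, -0.0451+1.7634i, 5.5451+2.8532i]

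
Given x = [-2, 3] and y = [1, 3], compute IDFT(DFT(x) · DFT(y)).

(x ⊛ y)[n] = Σ(m=0 to 1) x[m] · y[(n-m) mod 2]

Computing each output sample:
(x ⊛ y)[0] = 7
(x ⊛ y)[1] = -3

x ⊛ y = [7, -3]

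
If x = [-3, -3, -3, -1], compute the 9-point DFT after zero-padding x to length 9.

Original 4-point DFT: [-10, 2i, -2, -2i]
Zero-padded 9-point DFT provides frequency interpolation.

DFT_9([x, 0, ...]) = [-10, -5.3191+5.7488i, -0.2019+3.1145i, -1, -1.9791-0.0363i, -1.9791+0.0363i, -1, -0.2019-3.1145i, -5.3191-5.7488i]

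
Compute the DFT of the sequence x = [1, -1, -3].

X[k] = Σ(n=0 to 2) x[n] · ω_3^(nk)
where ω_3 = e^(-2πi/3)

Computing each X[k]:
X[0] = -3
X[1] = 3.0000-1.7321i
X[2] = 3.0000+1.7321i

X = [-3, 3.0000-1.7321i, 3.0000+1.7321i]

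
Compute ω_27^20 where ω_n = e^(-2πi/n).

ω_27^20 = e^(-2πi·20/27)
= cos(-2π·20/27) + i·sin(-2π·20/27)
= cos(-40π/27) + i·sin(-40π/27)

ω_27^20 = cos(-40π/27) + i·sin(-40π/27) = -0.0581+0.9983i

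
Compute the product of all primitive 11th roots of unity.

The primitive 11th roots of unity are ω_11^k for k coprime to 11: k ∈ {1, 2, 3, 4, 5, 6, 7, 8, 9, 10}
Their product equals the constant term of the cyclotomic polynomial Φ_11(x) up to sign.
For n ≥ 3, the product of all primitive nth roots of unity is 1. (For n=1 it is 1; for n=2 it is -1.)

1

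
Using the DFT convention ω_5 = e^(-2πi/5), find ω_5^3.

ω_5^3 = e^(-2πi·3/5)
= cos(-2π·3/5) + i·sin(-2π·3/5)
= cos(-6π/5) + i·sin(-6π/5)

ω_5^3 = cos(-6π/5) + i·sin(-6π/5) = -0.8090+0.5878i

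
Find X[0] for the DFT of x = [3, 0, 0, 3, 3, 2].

X[0] = Σ(n=0 to 5) x[n] · ω_6^0 = Σ x[n]
= (3) + (0) + (0) + (3) + (3) + (2)

X[0] = 11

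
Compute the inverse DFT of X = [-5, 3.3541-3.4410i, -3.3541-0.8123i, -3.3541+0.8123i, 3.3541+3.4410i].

x[n] = (1/5) Σ(k=0 to 4) X[k] · e^(2πikn/5)

Computing each x[n]:
x[0] = -1
x[1] = 2
x[2] = -2
x[3] = -3
x[4] = -1

x = [-1, 2, -2, -3, -1]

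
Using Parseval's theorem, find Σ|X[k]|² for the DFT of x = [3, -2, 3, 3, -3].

Parseval: Σ|x[n]|² = (1/N)Σ|X[k]|², so Σ|X[k]|² = N·Σ|x[n]|² = 5·40.0000

Σ|X[k]|² = N·Σ|x[n]|² = 5·40.0000 = 200.0000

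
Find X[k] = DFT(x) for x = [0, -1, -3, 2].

X[k] = Σ(n=0 to 3) x[n] · ω_4^(nk)
where ω_4 = e^(-2πi/4)

Computing each X[k]:
X[0] = -2
X[1] = 3+3i
X[2] = -4
X[3] = 3-3i

X = [-2, 3+3i, -4, 3-3i]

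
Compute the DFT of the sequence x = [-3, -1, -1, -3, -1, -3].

X[k] = Σ(n=0 to 5) x[n] · ω_6^(nk)
where ω_6 = e^(-2πi/6)

Computing each X[k]:
X[0] = -12
X[1] = -1.0000-1.7321i
X[2] = -3.0000-1.7321i
X[3] = 2
X[4] = -3.0000+1.7321i
X[5] = -1.0000+1.7321i

X = [-12, -1.0000-1.7321i, -3.0000-1.7321i, 2, -3.0000+1.7321i, -1.0000+1.7321i]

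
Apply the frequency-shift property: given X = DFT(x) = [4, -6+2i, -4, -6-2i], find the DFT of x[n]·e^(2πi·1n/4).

Modulation property: DFT(ω_4^(-1n)·x[n]) = X[(k-1) mod 4], so circularly shift X by 1 positions.

X[k-1] = [-6-2i, 4, -6+2i, -4]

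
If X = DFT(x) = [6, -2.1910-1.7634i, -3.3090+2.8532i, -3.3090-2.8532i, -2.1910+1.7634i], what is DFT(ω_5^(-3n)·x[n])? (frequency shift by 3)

Modulation property: DFT(ω_5^(-3n)·x[n]) = X[(k-3) mod 5], so circularly shift X by 3 positions.

X[k-3] = [-3.3090+2.8532i, -3.3090-2.8532i, -2.1910+1.7634i, 6, -2.1910-1.7634i]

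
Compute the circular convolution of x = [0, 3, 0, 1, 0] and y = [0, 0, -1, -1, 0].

(x ⊛ y)[n] = Σ(m=0 to 4) x[m] · y[(n-m) mod 5]

Computing each output sample:
(x ⊛ y)[0] = -1
(x ⊛ y)[1] = -1
(x ⊛ y)[2] = 0
(x ⊛ y)[3] = -3
(x ⊛ y)[4] = -3

x ⊛ y = [-1, -1, 0, -3, -3]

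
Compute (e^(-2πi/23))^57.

Since ω_23^23 = 1, powers reduce modulo 23.
57 mod 23 = 11
So ω_23^57 = ω_23^11 = e^(-2πi·11/23)

ω_23^57 = ω_23^11 = -0.9907-0.1362i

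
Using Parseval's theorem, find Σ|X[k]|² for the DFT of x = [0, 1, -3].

Parseval: Σ|x[n]|² = (1/N)Σ|X[k]|², so Σ|X[k]|² = N·Σ|x[n]|² = 3·10.0000

Σ|X[k]|² = N·Σ|x[n]|² = 3·10.0000 = 30.0000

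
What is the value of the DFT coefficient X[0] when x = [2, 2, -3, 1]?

X[0] = Σ(n=0 to 3) x[n] · ω_4^0 = Σ x[n]
= (2) + (2) + (-3) + (1)

X[0] = 2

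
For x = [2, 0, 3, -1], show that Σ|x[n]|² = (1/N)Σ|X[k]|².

Time domain:
Σ|x[n]|² = |2|² + |0|² + |3|² + |-1|² = 14.0000

Frequency domain:
(1/4)Σ|X[k]|² = (1/4)(|4|² + |-1-1i|² + |6|² + |-1+1i|²) = (1/4)·56.0000 = 14.0000

Both sides agree, confirming Parseval's theorem.

Σ|x[n]|² = (1/N)Σ|X[k]|² = 14.0000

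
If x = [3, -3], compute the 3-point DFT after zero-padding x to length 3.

Original 2-point DFT: [0, 6]
Zero-padded 3-point DFT provides frequency interpolation.

DFT_3([x, 0, ...]) = [0, 4.5000+2.5981i, 4.5000-2.5981i]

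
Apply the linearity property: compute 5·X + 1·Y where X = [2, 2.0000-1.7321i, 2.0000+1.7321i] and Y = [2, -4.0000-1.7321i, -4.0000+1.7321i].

By linearity: DFT(5x + 1y) = 5·DFT(x) + 1·DFT(y)
= 5·[2, 2.0000-1.7321i, 2.0000+1.7321i] + 1·[2, -4.0000-1.7321i, -4.0000+1.7321i]

Computing element-wise:
Z[0] = 5·(2) + 1·(2) = 12
Z[1] = 5·(2.0000-1.7321i) + 1·(-4.0000-1.7321i) = 6.0000-10.3926i
Z[2] = 5·(2.0000+1.7321i) + 1·(-4.0000+1.7321i) = 6.0000+10.3926i

DFT(5x + 1y) = 5·X + 1·Y = [12, 6.0000-10.3926i, 6.0000+10.3926i]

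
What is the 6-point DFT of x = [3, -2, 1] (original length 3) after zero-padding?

Original 3-point DFT: [2, 3.5000+2.5981i, 3.5000-2.5981i]
Zero-padded 6-point DFT provides frequency interpolation.

DFT_6([x, 0, ...]) = [2, 1.5000+0.8660i, 3.5000+2.5981i, 6, 3.5000-2.5981i, 1.5000-0.8660i]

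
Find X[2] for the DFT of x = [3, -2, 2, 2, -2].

X[2] = Σ(n=0 to 4) x[n] · ω_5^(2n) where ω_5 = e^(-2πi/5)
= (3)·ω_5^0 + (-2)·ω_5^2 + (2)·ω_5^4 + (2)·ω_5^6 + (-2)·ω_5^8

X[2] = 7.4721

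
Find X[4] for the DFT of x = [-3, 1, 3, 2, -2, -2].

X[4] = Σ(n=0 to 5) x[n] · ω_6^(4n) where ω_6 = e^(-2πi/6)
= (-3)·ω_6^0 + (1)·ω_6^4 + (3)·ω_6^8 + (2)·ω_6^12 + (-2)·ω_6^16 + (-2)·ω_6^20

X[4] = -1.0000-1.7321i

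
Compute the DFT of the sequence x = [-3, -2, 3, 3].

X[k] = Σ(n=0 to 3) x[n] · ω_4^(nk)
where ω_4 = e^(-2πi/4)

Computing each X[k]:
X[0] = 1
X[1] = -6+5i
X[2] = -1
X[3] = -6-5i

X = [1, -6+5i, -1, -6-5i]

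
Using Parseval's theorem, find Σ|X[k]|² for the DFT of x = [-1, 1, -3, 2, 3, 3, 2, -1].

Parseval: Σ|x[n]|² = (1/N)Σ|X[k]|², so Σ|X[k]|² = N·Σ|x[n]|² = 8·38.0000

Σ|X[k]|² = N·Σ|x[n]|² = 8·38.0000 = 304.0000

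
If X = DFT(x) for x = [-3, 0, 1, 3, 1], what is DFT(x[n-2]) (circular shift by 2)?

Time shift by 2: X_shifted[k] = ω_5^(2k) · X[k]
Shifted x = [3, 1, -3, 0, 1]

DFT(x[n-2]) = [2, 6.0451+1.7634i, 0.4549-2.8532i, 0.4549+2.8532i, 6.0451-1.7634i]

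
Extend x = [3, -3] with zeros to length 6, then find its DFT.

Original 2-point DFT: [0, 6]
Zero-padded 6-point DFT provides frequency interpolation.

DFT_6([x, 0, ...]) = [0, 1.5000+2.5981i, 4.5000+2.5981i, 6, 4.5000-2.5981i, 1.5000-2.5981i]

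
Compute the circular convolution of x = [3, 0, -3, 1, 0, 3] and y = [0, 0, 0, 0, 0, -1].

(x ⊛ y)[n] = Σ(m=0 to 5) x[m] · y[(n-m) mod 6]

Computing each output sample:
(x ⊛ y)[0] = 0
(x ⊛ y)[1] = 3
(x ⊛ y)[2] = -1
(x ⊛ y)[3] = 0
(x ⊛ y)[4] = -3
(x ⊛ y)[5] = -3

x ⊛ y = [0, 3, -1, 0, -3, -3]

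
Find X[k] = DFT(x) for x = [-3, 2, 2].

X[k] = Σ(n=0 to 2) x[n] · ω_3^(nk)
where ω_3 = e^(-2πi/3)

Computing each X[k]:
X[0] = 1
X[1] = -5
X[2] = -5

X = [1, -5, -5]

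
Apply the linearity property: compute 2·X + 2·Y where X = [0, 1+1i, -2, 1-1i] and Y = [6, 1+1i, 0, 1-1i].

By linearity: DFT(2x + 2y) = 2·DFT(x) + 2·DFT(y)
= 2·[0, 1+1i, -2, 1-1i] + 2·[6, 1+1i, 0, 1-1i]

Computing element-wise:
Z[0] = 2·(0) + 2·(6) = 12
Z[1] = 2·(1+1i) + 2·(1+1i) = 4+4i
Z[2] = 2·(-2) + 2·(0) = -4
Z[3] = 2·(1-1i) + 2·(1-1i) = 4-4i

DFT(2x + 2y) = 2·X + 2·Y = [12, 4+4i, -4, 4-4i]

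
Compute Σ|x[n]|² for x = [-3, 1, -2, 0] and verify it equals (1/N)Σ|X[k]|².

Time domain:
Σ|x[n]|² = |-3|² + |1|² + |-2|² + |0|² = 14.0000

Frequency domain:
(1/4)Σ|X[k]|² = (1/4)(|-4|² + |-1-1i|² + |-6|² + |-1+1i|²) = (1/4)·56.0000 = 14.0000

Both sides agree, confirming Parseval's theorem.

Σ|x[n]|² = (1/N)Σ|X[k]|² = 14.0000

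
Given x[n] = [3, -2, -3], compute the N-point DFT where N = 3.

X[k] = Σ(n=0 to 2) x[n] · ω_3^(nk)
where ω_3 = e^(-2πi/3)

Computing each X[k]:
X[0] = -2
X[1] = 5.5000-0.8660i
X[2] = 5.5000+0.8660i

X = [-2, 5.5000-0.8660i, 5.5000+0.8660i]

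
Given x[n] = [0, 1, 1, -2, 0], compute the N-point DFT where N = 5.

X[k] = Σ(n=0 to 4) x[n] · ω_5^(nk)
where ω_5 = e^(-2πi/5)

Computing each X[k]:
X[0] = 0
X[1] = 1.1180-2.7144i
X[2] = -1.1180+2.2654i
X[3] = -1.1180-2.2654i
X[4] = 1.1180+2.7144i

X = [0, 1.1180-2.7144i, -1.1180+2.2654i, -1.1180-2.2654i, 1.1180+2.7144i]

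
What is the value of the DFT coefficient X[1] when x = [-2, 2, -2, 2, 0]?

X[1] = Σ(n=0 to 4) x[n] · ω_5^(1n) where ω_5 = e^(-2πi/5)
= (-2)·ω_5^0 + (2)·ω_5^1 + (-2)·ω_5^2 + (2)·ω_5^3 + (0)·ω_5^4

X[1] = -1.3820+0.4490i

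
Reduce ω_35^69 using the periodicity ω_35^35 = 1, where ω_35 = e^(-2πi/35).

Since ω_35^35 = 1, powers reduce modulo 35.
69 mod 35 = 34
So ω_35^69 = ω_35^34 = e^(-2πi·34/35)

ω_35^69 = ω_35^34 = 0.9839+0.1786i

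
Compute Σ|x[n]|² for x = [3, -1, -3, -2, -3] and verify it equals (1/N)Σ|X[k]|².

Time domain:
Σ|x[n]|² = |3|² + |-1|² + |-3|² + |-2|² + |-3|² = 32.0000

Frequency domain:
(1/5)Σ|X[k]|² = (1/5)(|-6|² + |5.8090-1.3143i|² + |4.6910-2.1266i|² + |4.6910+2.1266i|² + |5.8090+1.3143i|²) = (1/5)·160.0000 = 32.0000

Both sides agree, confirming Parseval's theorem.

Σ|x[n]|² = (1/N)Σ|X[k]|² = 32.0000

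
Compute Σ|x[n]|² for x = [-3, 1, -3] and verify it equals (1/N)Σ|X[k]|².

Time domain:
Σ|x[n]|² = |-3|² + |1|² + |-3|² = 19.0000

Frequency domain:
(1/3)Σ|X[k]|² = (1/3)(|-5|² + |-2.0000-3.4641i|² + |-2.0000+3.4641i|²) = (1/3)·57.0000 = 19.0000

Both sides agree, confirming Parseval's theorem.

Σ|x[n]|² = (1/N)Σ|X[k]|² = 19.0000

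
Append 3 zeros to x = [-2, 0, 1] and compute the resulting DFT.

Original 3-point DFT: [-1, -2.5000+0.8660i, -2.5000-0.8660i]
Zero-padded 6-point DFT provides frequency interpolation.

DFT_6([x, 0, ...]) = [-1, -2.5000-0.8660i, -2.5000+0.8660i, -1, -2.5000-0.8660i, -2.5000+0.8660i]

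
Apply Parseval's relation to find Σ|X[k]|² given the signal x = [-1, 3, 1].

Parseval: Σ|x[n]|² = (1/N)Σ|X[k]|², so Σ|X[k]|² = N·Σ|x[n]|² = 3·11.0000

Σ|X[k]|² = N·Σ|x[n]|² = 3·11.0000 = 33.0000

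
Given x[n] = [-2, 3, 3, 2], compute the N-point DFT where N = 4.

X[k] = Σ(n=0 to 3) x[n] · ω_4^(nk)
where ω_4 = e^(-2πi/4)

Computing each X[k]:
X[0] = 6
X[1] = -5-1i
X[2] = -4
X[3] = -5+1i

X = [6, -5-1i, -4, -5+1i]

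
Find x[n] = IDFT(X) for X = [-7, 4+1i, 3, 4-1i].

x[n] = (1/4) Σ(k=0 to 3) X[k] · e^(2πikn/4)

Computing each x[n]:
x[0] = 1
x[1] = -3
x[2] = -3
x[3] = -2

x = [1, -3, -3, -2]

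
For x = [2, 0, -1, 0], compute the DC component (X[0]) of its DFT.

X[0] = Σ(n=0 to 3) x[n] · ω_4^0 = Σ x[n]
= (2) + (0) + (-1) + (0)

X[0] = 1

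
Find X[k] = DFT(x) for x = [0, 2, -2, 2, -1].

X[k] = Σ(n=0 to 4) x[n] · ω_5^(nk)
where ω_5 = e^(-2πi/5)

Computing each X[k]:
X[0] = 1
X[1] = 0.3090-0.5020i
X[2] = -0.8090-5.5676i
X[3] = -0.8090+5.5676i
X[4] = 0.3090+0.5020i

X = [1, 0.3090-0.5020i, -0.8090-5.5676i, -0.8090+5.5676i, 0.3090+0.5020i]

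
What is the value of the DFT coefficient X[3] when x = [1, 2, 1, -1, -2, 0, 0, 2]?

X[3] = Σ(n=0 to 7) x[n] · ω_8^(3n) where ω_8 = e^(-2πi/8)
= (1)·ω_8^0 + (2)·ω_8^3 + (1)·ω_8^6 + (-1)·ω_8^9 + (-2)·ω_8^12 + (0)·ω_8^15 + (0)·ω_8^18 + (2)·ω_8^21

X[3] = -0.5355+1.7071i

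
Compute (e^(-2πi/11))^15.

Since ω_11^11 = 1, powers reduce modulo 11.
15 mod 11 = 4
So ω_11^15 = ω_11^4 = e^(-2πi·4/11)

ω_11^15 = ω_11^4 = -0.6549-0.7557i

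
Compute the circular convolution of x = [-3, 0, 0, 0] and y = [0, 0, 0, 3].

(x ⊛ y)[n] = Σ(m=0 to 3) x[m] · y[(n-m) mod 4]

Computing each output sample:
(x ⊛ y)[0] = 0
(x ⊛ y)[1] = 0
(x ⊛ y)[2] = 0
(x ⊛ y)[3] = -9

x ⊛ y = [0, 0, 0, -9]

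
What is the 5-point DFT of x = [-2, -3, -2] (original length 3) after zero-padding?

Original 3-point DFT: [-7, 0.5000+0.8660i, 0.5000-0.8660i]
Zero-padded 5-point DFT provides frequency interpolation.

DFT_5([x, 0, ...]) = [-7, -1.3090+4.0287i, -0.1910-0.1388i, -0.1910+0.1388i, -1.3090-4.0287i]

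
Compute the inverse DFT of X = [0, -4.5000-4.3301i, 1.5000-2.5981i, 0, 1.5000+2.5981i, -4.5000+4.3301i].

x[n] = (1/6) Σ(k=0 to 5) X[k] · e^(2πikn/6)

Computing each x[n]:
x[0] = -1
x[1] = 1
x[2] = 1
x[3] = 2
x[4] = 0
x[5] = -3

x = [-1, 1, 1, 2, 0, -3]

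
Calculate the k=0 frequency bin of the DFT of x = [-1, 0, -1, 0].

X[0] = Σ(n=0 to 3) x[n] · ω_4^0 = Σ x[n]
= (-1) + (0) + (-1) + (0)

X[0] = -2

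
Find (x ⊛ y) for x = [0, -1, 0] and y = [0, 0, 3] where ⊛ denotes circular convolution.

(x ⊛ y)[n] = Σ(m=0 to 2) x[m] · y[(n-m) mod 3]

Computing each output sample:
(x ⊛ y)[0] = -3
(x ⊛ y)[1] = 0
(x ⊛ y)[2] = 0

x ⊛ y = [-3, 0, 0]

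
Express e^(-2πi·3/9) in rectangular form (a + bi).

ω_9^3 = e^(-2πi·3/9)
= cos(-2π·3/9) + i·sin(-2π·3/9)
= cos(-6π/9) + i·sin(-6π/9)

ω_9^3 = cos(-6π/9) + i·sin(-6π/9) = -0.5000-0.8660i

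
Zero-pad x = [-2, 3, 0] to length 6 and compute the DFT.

Original 3-point DFT: [1, -3.5000-2.5981i, -3.5000+2.5981i]
Zero-padded 6-point DFT provides frequency interpolation.

DFT_6([x, 0, ...]) = [1, -0.5000-2.5981i, -3.5000-2.5981i, -5, -3.5000+2.5981i, -0.5000+2.5981i]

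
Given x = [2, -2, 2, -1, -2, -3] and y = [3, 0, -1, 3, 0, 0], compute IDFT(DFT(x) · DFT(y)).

(x ⊛ y)[n] = Σ(m=0 to 5) x[m] · y[(n-m) mod 6]

Computing each output sample:
(x ⊛ y)[0] = 5
(x ⊛ y)[1] = -9
(x ⊛ y)[2] = -5
(x ⊛ y)[3] = 5
(x ⊛ y)[4] = -14
(x ⊛ y)[5] = -2

x ⊛ y = [5, -9, -5, 5, -14, -2]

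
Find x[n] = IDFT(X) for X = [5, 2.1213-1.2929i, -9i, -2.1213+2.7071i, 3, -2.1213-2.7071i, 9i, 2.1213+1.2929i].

x[n] = (1/8) Σ(k=0 to 7) X[k] · e^(2πikn/8)

Computing each x[n]:
x[0] = 1
x[1] = 3
x[2] = 2
x[3] = -3
x[4] = 1
x[5] = 2
x[6] = 0
x[7] = -1

x = [1, 3, 2, -3, 1, 2, 0, -1]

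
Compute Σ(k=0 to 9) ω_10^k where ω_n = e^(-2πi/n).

Sum of all nth roots of unity equals 0 for n > 1 (geometric series with r ≠ 1).

0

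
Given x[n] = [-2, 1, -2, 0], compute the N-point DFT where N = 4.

X[k] = Σ(n=0 to 3) x[n] · ω_4^(nk)
where ω_4 = e^(-2πi/4)

Computing each X[k]:
X[0] = -3
X[1] = -1i
X[2] = -5
X[3] = 1i

X = [-3, -1i, -5, 1i]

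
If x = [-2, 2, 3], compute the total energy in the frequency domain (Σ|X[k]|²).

Parseval: Σ|x[n]|² = (1/N)Σ|X[k]|², so Σ|X[k]|² = N·Σ|x[n]|² = 3·17.0000

Σ|X[k]|² = N·Σ|x[n]|² = 3·17.0000 = 51.0000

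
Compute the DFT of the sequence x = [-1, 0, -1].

X[k] = Σ(n=0 to 2) x[n] · ω_3^(nk)
where ω_3 = e^(-2πi/3)

Computing each X[k]:
X[0] = -2
X[1] = -0.5000-0.8660i
X[2] = -0.5000+0.8660i

X = [-2, -0.5000-0.8660i, -0.5000+0.8660i]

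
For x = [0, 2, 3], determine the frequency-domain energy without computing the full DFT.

Parseval: Σ|x[n]|² = (1/N)Σ|X[k]|², so Σ|X[k]|² = N·Σ|x[n]|² = 3·13.0000

Σ|X[k]|² = N·Σ|x[n]|² = 3·13.0000 = 39.0000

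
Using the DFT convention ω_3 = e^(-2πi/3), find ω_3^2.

ω_3^2 = e^(-2πi·2/3)
= cos(-2π·2/3) + i·sin(-2π·2/3)
= cos(-4π/3) + i·sin(-4π/3)

ω_3^2 = cos(-4π/3) + i·sin(-4π/3) = -0.5000+0.8660i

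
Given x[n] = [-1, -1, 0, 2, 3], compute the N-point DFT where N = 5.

X[k] = Σ(n=0 to 4) x[n] · ω_5^(nk)
where ω_5 = e^(-2πi/5)

Computing each X[k]:
X[0] = 3
X[1] = -2.0000+4.9798i
X[2] = -2.0000+0.4490i
X[3] = -2.0000-0.4490i
X[4] = -2.0000-4.9798i

X = [3, -2.0000+4.9798i, -2.0000+0.4490i, -2.0000-0.4490i, -2.0000-4.9798i]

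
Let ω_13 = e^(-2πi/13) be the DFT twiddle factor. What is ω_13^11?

ω_13^11 = e^(-2πi·11/13)
= cos(-2π·11/13) + i·sin(-2π·11/13)
= cos(-22π/13) + i·sin(-22π/13)

ω_13^11 = cos(-22π/13) + i·sin(-22π/13) = 0.5681+0.8230i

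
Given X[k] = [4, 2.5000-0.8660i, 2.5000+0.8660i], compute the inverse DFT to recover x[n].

x[n] = (1/3) Σ(k=0 to 2) X[k] · e^(2πikn/3)

Computing each x[n]:
x[0] = 3
x[1] = 1
x[2] = 0

x = [3, 1, 0]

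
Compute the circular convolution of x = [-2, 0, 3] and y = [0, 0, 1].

(x ⊛ y)[n] = Σ(m=0 to 2) x[m] · y[(n-m) mod 3]

Computing each output sample:
(x ⊛ y)[0] = 0
(x ⊛ y)[1] = 3
(x ⊛ y)[2] = -2

x ⊛ y = [0, 3, -2]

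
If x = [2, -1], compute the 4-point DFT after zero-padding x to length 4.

Original 2-point DFT: [1, 3]
Zero-padded 4-point DFT provides frequency interpolation.

DFT_4([x, 0, ...]) = [1, 2+1i, 3, 2-1i]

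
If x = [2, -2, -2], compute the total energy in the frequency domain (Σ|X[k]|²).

Parseval: Σ|x[n]|² = (1/N)Σ|X[k]|², so Σ|X[k]|² = N·Σ|x[n]|² = 3·12.0000

Σ|X[k]|² = N·Σ|x[n]|² = 3·12.0000 = 36.0000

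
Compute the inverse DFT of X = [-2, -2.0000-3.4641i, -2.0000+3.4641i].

x[n] = (1/3) Σ(k=0 to 2) X[k] · e^(2πikn/3)

Computing each x[n]:
x[0] = -2
x[1] = 2
x[2] = -2

x = [-2, 2, -2]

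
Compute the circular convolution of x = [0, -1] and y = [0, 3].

(x ⊛ y)[n] = Σ(m=0 to 1) x[m] · y[(n-m) mod 2]

Computing each output sample:
(x ⊛ y)[0] = -3
(x ⊛ y)[1] = 0

x ⊛ y = [-3, 0]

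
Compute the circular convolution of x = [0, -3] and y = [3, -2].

(x ⊛ y)[n] = Σ(m=0 to 1) x[m] · y[(n-m) mod 2]

Computing each output sample:
(x ⊛ y)[0] = 6
(x ⊛ y)[1] = -9

x ⊛ y = [6, -9]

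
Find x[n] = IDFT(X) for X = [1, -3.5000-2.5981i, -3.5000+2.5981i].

x[n] = (1/3) Σ(k=0 to 2) X[k] · e^(2πikn/3)

Computing each x[n]:
x[0] = -2
x[1] = 3
x[2] = 0

x = [-2, 3, 0]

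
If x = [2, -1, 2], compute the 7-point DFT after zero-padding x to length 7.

Original 3-point DFT: [3, 1.5000+2.5981i, 1.5000-2.5981i]
Zero-padded 7-point DFT provides frequency interpolation.

DFT_7([x, 0, ...]) = [3, 0.9315-1.1680i, 0.4206+1.8427i, 4.1479+1.9975i, 4.1479-1.9975i, 0.4206-1.8427i, 0.9315+1.1680i]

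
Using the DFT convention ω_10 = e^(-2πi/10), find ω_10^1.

ω_10^1 = e^(-2πi·1/10)
= cos(-2π·1/10) + i·sin(-2π·1/10)
= cos(-2π/10) + i·sin(-2π/10)

ω_10^1 = cos(-2π/10) + i·sin(-2π/10) = 0.8090-0.5878i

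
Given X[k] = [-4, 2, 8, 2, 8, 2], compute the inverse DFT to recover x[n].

x[n] = (1/6) Σ(k=0 to 5) X[k] · e^(2πikn/6)

Computing each x[n]:
x[0] = 3
x[1] = -2
x[2] = -2
x[3] = 1
x[4] = -2
x[5] = -2

x = [3, -2, -2, 1, -2, -2]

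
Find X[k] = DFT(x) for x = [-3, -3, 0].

X[k] = Σ(n=0 to 2) x[n] · ω_3^(nk)
where ω_3 = e^(-2πi/3)

Computing each X[k]:
X[0] = -6
X[1] = -1.5000+2.5981i
X[2] = -1.5000-2.5981i

X = [-6, -1.5000+2.5981i, -1.5000-2.5981i]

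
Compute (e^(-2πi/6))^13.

Since ω_6^6 = 1, powers reduce modulo 6.
13 mod 6 = 1
So ω_6^13 = ω_6^1 = e^(-2πi·1/6)

ω_6^13 = ω_6^1 = 0.5000-0.8660i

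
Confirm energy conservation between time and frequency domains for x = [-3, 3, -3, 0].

Time domain:
Σ|x[n]|² = |-3|² + |3|² + |-3|² + |0|² = 27.0000

Frequency domain:
(1/4)Σ|X[k]|² = (1/4)(|-3|² + |-3i|² + |-9|² + |3i|²) = (1/4)·108.0000 = 27.0000

Both sides agree, confirming Parseval's theorem.

Σ|x[n]|² = (1/N)Σ|X[k]|² = 27.0000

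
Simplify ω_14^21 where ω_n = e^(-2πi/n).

Since ω_14^14 = 1, powers reduce modulo 14.
21 mod 14 = 7
So ω_14^21 = ω_14^7 = e^(-2πi·7/14)

ω_14^21 = ω_14^7 = -1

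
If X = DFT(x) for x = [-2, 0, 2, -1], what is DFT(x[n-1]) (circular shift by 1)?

Time shift by 1: X_shifted[k] = ω_4^(1k) · X[k]
Shifted x = [-1, -2, 0, 2]

DFT(x[n-1]) = [-1, -1+4i, -1, -1-4i]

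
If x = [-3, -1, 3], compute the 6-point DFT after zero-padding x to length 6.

Original 3-point DFT: [-1, -4.0000+3.4641i, -4.0000-3.4641i]
Zero-padded 6-point DFT provides frequency interpolation.

DFT_6([x, 0, ...]) = [-1, -5.0000-1.7321i, -4.0000+3.4641i, 1, -4.0000-3.4641i, -5.0000+1.7321i]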